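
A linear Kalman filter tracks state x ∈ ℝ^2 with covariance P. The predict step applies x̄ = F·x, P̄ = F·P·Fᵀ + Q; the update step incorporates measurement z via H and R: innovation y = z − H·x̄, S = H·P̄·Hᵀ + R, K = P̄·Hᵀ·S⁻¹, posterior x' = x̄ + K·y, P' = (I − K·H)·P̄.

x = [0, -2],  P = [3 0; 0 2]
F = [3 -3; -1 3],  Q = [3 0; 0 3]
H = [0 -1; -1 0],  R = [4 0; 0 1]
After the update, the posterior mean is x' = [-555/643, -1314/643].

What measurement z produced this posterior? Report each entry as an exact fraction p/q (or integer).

x̄ = F·x = [6, -6]
P̄ = F·P·Fᵀ + Q = [48 -27; -27 24]
S = H·P̄·Hᵀ + R = [28 -27; -27 49]
K = P̄·Hᵀ·S⁻¹ = [27/643 -615/643; -447/643 108/643]
x' − x̄ = [-4413/643, 2544/643] = K·y
y = (KᵀK)⁻¹·Kᵀ·(x' − x̄) = [-4, 7]
z = y + H·x̄ = [-4, 7] + [6, -6] = [2, 1]

z = [2, 1]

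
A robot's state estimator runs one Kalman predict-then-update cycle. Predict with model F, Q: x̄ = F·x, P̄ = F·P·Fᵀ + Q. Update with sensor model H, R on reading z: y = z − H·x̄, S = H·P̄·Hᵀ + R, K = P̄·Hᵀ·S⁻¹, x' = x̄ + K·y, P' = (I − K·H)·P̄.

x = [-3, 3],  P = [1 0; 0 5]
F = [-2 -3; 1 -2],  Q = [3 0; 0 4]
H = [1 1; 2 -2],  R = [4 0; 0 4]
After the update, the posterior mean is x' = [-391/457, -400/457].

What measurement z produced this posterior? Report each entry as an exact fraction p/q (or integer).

x̄ = F·x = [-3, -9]
P̄ = F·P·Fᵀ + Q = [52 28; 28 25]
S = H·P̄·Hᵀ + R = [137 54; 54 88]
K = P̄·Hᵀ·S⁻¹ = [1112/2285 564/2285; 217/457 -102/457]
x' − x̄ = [980/457, 3713/457] = K·y
y = (KᵀK)⁻¹·Kᵀ·(x' − x̄) = [11, -13]
z = y + H·x̄ = [11, -13] + [-12, 12] = [-1, -1]

z = [-1, -1]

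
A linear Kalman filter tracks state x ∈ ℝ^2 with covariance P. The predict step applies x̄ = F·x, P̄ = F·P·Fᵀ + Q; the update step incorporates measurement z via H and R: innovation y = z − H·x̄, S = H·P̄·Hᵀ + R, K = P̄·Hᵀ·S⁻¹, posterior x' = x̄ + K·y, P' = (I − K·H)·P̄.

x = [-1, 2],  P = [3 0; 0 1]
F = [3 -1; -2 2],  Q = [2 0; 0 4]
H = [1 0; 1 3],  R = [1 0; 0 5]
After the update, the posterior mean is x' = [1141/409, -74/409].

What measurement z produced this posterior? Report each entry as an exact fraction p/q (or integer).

z = [3, 2]

x̄ = F·x = [-5, 6]
P̄ = F·P·Fᵀ + Q = [30 -20; -20 20]
S = H·P̄·Hᵀ + R = [31 -30; -30 95]
K = P̄·Hᵀ·S⁻¹ = [390/409 -6/409; -140/409 128/409]
x' − x̄ = [3186/409, -2528/409] = K·y
y = (KᵀK)⁻¹·Kᵀ·(x' − x̄) = [8, -11]
z = y + H·x̄ = [8, -11] + [-5, 13] = [3, 2]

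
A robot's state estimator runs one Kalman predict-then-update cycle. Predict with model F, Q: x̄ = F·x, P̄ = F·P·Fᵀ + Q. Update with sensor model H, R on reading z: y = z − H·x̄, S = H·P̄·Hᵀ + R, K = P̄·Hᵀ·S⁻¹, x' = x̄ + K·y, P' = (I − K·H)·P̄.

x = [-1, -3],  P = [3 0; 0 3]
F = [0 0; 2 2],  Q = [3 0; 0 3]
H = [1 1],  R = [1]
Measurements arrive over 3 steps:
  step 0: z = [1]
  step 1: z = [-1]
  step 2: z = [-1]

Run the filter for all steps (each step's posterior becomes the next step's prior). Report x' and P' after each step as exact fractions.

step 0: x' = [27/31, -5/31], P' = [84/31 -81/31; -81/31 108/31]
step 1: x' = [-225/337, -37/337], P' = [732/337 -639/337; -639/337 852/337]
step 2: x' = [561/3583, -4331/3583], P' = [7716/3583 -6705/3583; -6705/3583 8940/3583]

step 0: x̄ = F·x = [0, -8]
step 0: P̄ = F·P·Fᵀ + Q = [3 0; 0 27]
step 0: y = z − H·x̄ = [9]
step 0: S = H·P̄·Hᵀ + R = [31]
step 0: K = P̄·Hᵀ·S⁻¹ = [3/31; 27/31]
step 0: x' = x̄ + K·y = [27/31, -5/31]
step 0: P' = (I − K·H)·P̄ = [84/31 -81/31; -81/31 108/31]
step 1: x̄ = F·x = [0, 44/31]
step 1: P̄ = F·P·Fᵀ + Q = [3 0; 0 213/31]
step 1: y = z − H·x̄ = [-75/31]
step 1: S = H·P̄·Hᵀ + R = [337/31]
step 1: K = P̄·Hᵀ·S⁻¹ = [93/337; 213/337]
step 1: x' = x̄ + K·y = [-225/337, -37/337]
step 1: P' = (I − K·H)·P̄ = [732/337 -639/337; -639/337 852/337]
step 2: x̄ = F·x = [0, -524/337]
step 2: P̄ = F·P·Fᵀ + Q = [3 0; 0 2235/337]
step 2: y = z − H·x̄ = [187/337]
step 2: S = H·P̄·Hᵀ + R = [3583/337]
step 2: K = P̄·Hᵀ·S⁻¹ = [1011/3583; 2235/3583]
step 2: x' = x̄ + K·y = [561/3583, -4331/3583]
step 2: P' = (I − K·H)·P̄ = [7716/3583 -6705/3583; -6705/3583 8940/3583]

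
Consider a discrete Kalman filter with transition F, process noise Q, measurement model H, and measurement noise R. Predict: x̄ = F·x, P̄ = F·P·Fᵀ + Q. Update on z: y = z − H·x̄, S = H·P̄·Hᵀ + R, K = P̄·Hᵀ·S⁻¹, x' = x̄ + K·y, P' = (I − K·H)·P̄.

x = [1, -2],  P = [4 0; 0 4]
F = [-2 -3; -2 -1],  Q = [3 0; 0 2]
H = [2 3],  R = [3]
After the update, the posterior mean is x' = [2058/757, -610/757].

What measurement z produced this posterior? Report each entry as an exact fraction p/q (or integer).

z = [3]

x̄ = F·x = [4, 0]
P̄ = F·P·Fᵀ + Q = [55 28; 28 22]
S = H·P̄·Hᵀ + R = [757]
K = P̄·Hᵀ·S⁻¹ = [194/757; 122/757]
x' − x̄ = [-970/757, -610/757] = K·y
y = (KᵀK)⁻¹·Kᵀ·(x' − x̄) = [-5]
z = y + H·x̄ = [-5] + [8] = [3]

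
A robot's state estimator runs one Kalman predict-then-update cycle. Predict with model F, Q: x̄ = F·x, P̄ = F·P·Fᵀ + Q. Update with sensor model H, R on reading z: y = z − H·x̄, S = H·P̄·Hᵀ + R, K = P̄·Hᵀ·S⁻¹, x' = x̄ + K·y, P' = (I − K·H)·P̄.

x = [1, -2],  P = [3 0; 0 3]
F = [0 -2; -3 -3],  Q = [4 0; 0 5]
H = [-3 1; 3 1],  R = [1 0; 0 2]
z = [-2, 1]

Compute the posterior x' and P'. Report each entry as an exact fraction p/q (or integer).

x̄ = F·x = [4, 3]
P̄ = F·P·Fᵀ + Q = [16 18; 18 59]
y = z − H·x̄ = [7, -14]
S = H·P̄·Hᵀ + R = [96 -85; -85 313]
K = P̄·Hᵀ·S⁻¹ = [-3780/22823 3786/22823; 11170/22823 11273/22823]
x' = x̄ + K·y = [11828/22823, -11163/22823]
P' = (I − K·H)·P̄ = [1892/22823 1896/22823; 1896/22823 16858/22823]

x' = [11828/22823, -11163/22823]
P' = [1892/22823 1896/22823; 1896/22823 16858/22823]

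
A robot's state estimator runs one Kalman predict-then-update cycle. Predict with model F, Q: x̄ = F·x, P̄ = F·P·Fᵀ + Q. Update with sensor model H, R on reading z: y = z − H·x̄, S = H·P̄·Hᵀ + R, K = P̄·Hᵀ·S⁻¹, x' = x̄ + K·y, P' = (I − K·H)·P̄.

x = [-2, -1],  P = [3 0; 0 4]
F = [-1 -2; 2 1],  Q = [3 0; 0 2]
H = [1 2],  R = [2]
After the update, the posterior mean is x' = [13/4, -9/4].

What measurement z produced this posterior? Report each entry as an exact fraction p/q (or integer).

z = [-1]

x̄ = F·x = [4, -5]
P̄ = F·P·Fᵀ + Q = [22 -14; -14 18]
S = H·P̄·Hᵀ + R = [40]
K = P̄·Hᵀ·S⁻¹ = [-3/20; 11/20]
x' − x̄ = [-3/4, 11/4] = K·y
y = (KᵀK)⁻¹·Kᵀ·(x' − x̄) = [5]
z = y + H·x̄ = [5] + [-6] = [-1]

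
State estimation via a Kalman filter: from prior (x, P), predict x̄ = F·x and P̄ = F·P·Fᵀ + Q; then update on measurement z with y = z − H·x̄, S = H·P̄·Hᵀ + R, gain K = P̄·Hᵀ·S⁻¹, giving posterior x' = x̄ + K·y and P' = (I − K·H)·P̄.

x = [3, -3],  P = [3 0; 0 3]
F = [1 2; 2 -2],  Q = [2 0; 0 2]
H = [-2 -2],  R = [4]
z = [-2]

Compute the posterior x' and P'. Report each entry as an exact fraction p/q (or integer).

x̄ = F·x = [-3, 12]
P̄ = F·P·Fᵀ + Q = [17 -6; -6 26]
y = z − H·x̄ = [16]
S = H·P̄·Hᵀ + R = [128]
K = P̄·Hᵀ·S⁻¹ = [-11/64; -5/16]
x' = x̄ + K·y = [-23/4, 7]
P' = (I − K·H)·P̄ = [423/32 -103/8; -103/8 27/2]

x' = [-23/4, 7]
P' = [423/32 -103/8; -103/8 27/2]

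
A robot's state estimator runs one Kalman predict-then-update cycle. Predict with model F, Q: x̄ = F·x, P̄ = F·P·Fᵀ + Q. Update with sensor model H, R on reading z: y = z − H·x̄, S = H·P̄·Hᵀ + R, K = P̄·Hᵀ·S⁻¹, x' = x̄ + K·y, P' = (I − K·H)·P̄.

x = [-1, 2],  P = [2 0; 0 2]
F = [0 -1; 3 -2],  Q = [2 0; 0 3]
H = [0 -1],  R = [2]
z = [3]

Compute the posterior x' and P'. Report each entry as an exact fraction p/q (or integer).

x' = [-46/31, -101/31]
P' = [108/31 8/31; 8/31 58/31]

x̄ = F·x = [-2, -7]
P̄ = F·P·Fᵀ + Q = [4 4; 4 29]
y = z − H·x̄ = [-4]
S = H·P̄·Hᵀ + R = [31]
K = P̄·Hᵀ·S⁻¹ = [-4/31; -29/31]
x' = x̄ + K·y = [-46/31, -101/31]
P' = (I − K·H)·P̄ = [108/31 8/31; 8/31 58/31]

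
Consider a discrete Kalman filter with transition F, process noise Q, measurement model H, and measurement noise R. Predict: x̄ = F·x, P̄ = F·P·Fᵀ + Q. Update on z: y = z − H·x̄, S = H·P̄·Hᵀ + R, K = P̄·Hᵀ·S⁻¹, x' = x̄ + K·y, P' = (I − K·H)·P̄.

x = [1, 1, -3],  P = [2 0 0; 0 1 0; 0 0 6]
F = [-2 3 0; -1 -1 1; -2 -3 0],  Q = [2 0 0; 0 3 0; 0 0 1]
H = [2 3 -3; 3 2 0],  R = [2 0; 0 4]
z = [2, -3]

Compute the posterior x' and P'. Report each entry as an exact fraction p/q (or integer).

x̄ = F·x = [1, -5, -5]
P̄ = F·P·Fᵀ + Q = [19 1 -1; 1 12 7; -1 7 18]
y = z − H·x̄ = [0, 4]
S = H·P̄·Hᵀ + R = [246 166; 166 235]
K = P̄·Hᵀ·S⁻¹ = [39/2161 515/2161; -487/30254 1910/15127; -10051/30254 4258/15127]
x' = x̄ + K·y = [4221/2161, -67995/15127, -58603/15127]
P' = (I − K·H)·P̄ = [8958/2161 -12407/2161 -6461/2161; -12407/2161 268187/30254 152713/30254; -6461/2161 152713/30254 99111/30254]

x' = [4221/2161, -67995/15127, -58603/15127]
P' = [8958/2161 -12407/2161 -6461/2161; -12407/2161 268187/30254 152713/30254; -6461/2161 152713/30254 99111/30254]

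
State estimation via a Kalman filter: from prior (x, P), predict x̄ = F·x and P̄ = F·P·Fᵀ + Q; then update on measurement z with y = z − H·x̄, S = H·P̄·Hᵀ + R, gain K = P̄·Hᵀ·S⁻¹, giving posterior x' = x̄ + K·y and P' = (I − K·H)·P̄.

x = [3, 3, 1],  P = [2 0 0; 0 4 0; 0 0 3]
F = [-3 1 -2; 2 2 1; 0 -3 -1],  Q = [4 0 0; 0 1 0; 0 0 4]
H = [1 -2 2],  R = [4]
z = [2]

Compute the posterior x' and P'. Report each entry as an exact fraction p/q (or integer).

x' = [-944/279, 89/93, 962/279]
P' = [9544/279 -10/93 -4756/279; -10/93 68/31 169/93; -4756/279 169/93 3019/279]

x̄ = F·x = [-8, 13, -10]
P̄ = F·P·Fᵀ + Q = [38 -10 -6; -10 28 -27; -6 -27 43]
y = z − H·x̄ = [56]
S = H·P̄·Hᵀ + R = [558]
K = P̄·Hᵀ·S⁻¹ = [23/279; -20/93; 67/279]
x' = x̄ + K·y = [-944/279, 89/93, 962/279]
P' = (I − K·H)·P̄ = [9544/279 -10/93 -4756/279; -10/93 68/31 169/93; -4756/279 169/93 3019/279]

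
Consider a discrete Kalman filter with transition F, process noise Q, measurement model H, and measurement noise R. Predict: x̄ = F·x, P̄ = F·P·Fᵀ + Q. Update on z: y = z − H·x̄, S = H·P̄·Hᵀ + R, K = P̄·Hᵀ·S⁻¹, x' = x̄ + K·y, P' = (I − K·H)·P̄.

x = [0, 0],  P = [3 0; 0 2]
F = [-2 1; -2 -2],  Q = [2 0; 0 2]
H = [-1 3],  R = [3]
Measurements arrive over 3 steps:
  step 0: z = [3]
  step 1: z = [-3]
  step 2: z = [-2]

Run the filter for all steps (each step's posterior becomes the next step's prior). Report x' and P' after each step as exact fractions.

step 0: x' = [24/169, 174/169], P' = [2640/169 888/169; 888/169 354/169]
step 1: x' = [214206/113201, -42606/113201], P' = [785076/113201 288876/113201; 288876/113201 142918/113201]
step 2: x' = [-8014258/2255581, -4194680/2255581], P' = [240143640/38344877 87990420/38344877; 87990420/38344877 44646078/38344877]

step 0: x̄ = F·x = [0, 0]
step 0: P̄ = F·P·Fᵀ + Q = [16 8; 8 22]
step 0: y = z − H·x̄ = [3]
step 0: S = H·P̄·Hᵀ + R = [169]
step 0: K = P̄·Hᵀ·S⁻¹ = [8/169; 58/169]
step 0: x' = x̄ + K·y = [24/169, 174/169]
step 0: P' = (I − K·H)·P̄ = [2640/169 888/169; 888/169 354/169]
step 1: x̄ = F·x = [126/169, -396/169]
step 1: P̄ = F·P·Fᵀ + Q = [7700/169 11628/169; 11628/169 19418/169]
step 1: y = z − H·x̄ = [807/169]
step 1: S = H·P̄·Hᵀ + R = [113201/169]
step 1: K = P̄·Hᵀ·S⁻¹ = [27184/113201; 46626/113201]
step 1: x' = x̄ + K·y = [214206/113201, -42606/113201]
step 1: P' = (I − K·H)·P̄ = [785076/113201 288876/113201; 288876/113201 142918/113201]
step 2: x̄ = F·x = [-471018/113201, -31200/10291]
step 2: P̄ = F·P·Fᵀ + Q = [2354120/113201 312020/10291; 312020/10291 568126/10291]
step 2: y = z − H·x̄ = [332180/113201]
step 2: S = H·P̄·Hᵀ + R = [38344877/113201]
step 2: K = P̄·Hᵀ·S⁻¹ = [7942540/38344877; 15315938/38344877]
step 2: x' = x̄ + K·y = [-8014258/2255581, -4194680/2255581]
step 2: P' = (I − K·H)·P̄ = [240143640/38344877 87990420/38344877; 87990420/38344877 44646078/38344877]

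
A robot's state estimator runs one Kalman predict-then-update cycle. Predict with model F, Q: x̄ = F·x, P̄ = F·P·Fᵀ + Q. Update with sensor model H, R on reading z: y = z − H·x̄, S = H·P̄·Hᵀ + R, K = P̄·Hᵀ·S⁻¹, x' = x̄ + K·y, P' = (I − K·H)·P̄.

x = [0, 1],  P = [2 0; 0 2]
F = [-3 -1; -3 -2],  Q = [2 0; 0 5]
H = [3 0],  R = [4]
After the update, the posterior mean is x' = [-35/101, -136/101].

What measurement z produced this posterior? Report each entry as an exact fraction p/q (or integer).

z = [-1]

x̄ = F·x = [-1, -2]
P̄ = F·P·Fᵀ + Q = [22 22; 22 31]
S = H·P̄·Hᵀ + R = [202]
K = P̄·Hᵀ·S⁻¹ = [33/101; 33/101]
x' − x̄ = [66/101, 66/101] = K·y
y = (KᵀK)⁻¹·Kᵀ·(x' − x̄) = [2]
z = y + H·x̄ = [2] + [-3] = [-1]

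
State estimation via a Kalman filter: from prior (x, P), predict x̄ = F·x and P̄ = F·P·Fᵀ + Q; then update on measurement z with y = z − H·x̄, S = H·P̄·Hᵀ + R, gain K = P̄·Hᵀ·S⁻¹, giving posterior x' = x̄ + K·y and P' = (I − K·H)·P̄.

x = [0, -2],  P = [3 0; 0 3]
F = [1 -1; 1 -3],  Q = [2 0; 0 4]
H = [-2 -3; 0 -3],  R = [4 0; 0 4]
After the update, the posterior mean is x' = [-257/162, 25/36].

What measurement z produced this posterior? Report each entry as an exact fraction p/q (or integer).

x̄ = F·x = [2, 6]
P̄ = F·P·Fᵀ + Q = [8 12; 12 34]
S = H·P̄·Hᵀ + R = [486 378; 378 310]
K = P̄·Hᵀ·S⁻¹ = [-157/486 5/18; -7/108 -1/4]
x' − x̄ = [-581/162, -191/36] = K·y
y = (KᵀK)⁻¹·Kᵀ·(x' − x̄) = [24, 15]
z = y + H·x̄ = [24, 15] + [-22, -18] = [2, -3]

z = [2, -3]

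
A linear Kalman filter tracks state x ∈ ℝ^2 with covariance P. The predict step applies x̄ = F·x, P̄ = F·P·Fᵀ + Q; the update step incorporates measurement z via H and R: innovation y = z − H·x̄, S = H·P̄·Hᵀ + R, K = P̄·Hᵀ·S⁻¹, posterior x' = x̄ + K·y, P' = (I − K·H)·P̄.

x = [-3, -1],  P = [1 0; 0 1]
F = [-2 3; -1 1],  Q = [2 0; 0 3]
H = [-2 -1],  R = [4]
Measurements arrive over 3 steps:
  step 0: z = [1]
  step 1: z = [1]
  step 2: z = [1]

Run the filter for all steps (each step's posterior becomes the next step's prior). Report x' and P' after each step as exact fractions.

step 0: x̄ = F·x = [3, 2]
step 0: P̄ = F·P·Fᵀ + Q = [15 5; 5 5]
step 0: y = z − H·x̄ = [9]
step 0: S = H·P̄·Hᵀ + R = [89]
step 0: K = P̄·Hᵀ·S⁻¹ = [-35/89; -15/89]
step 0: x' = x̄ + K·y = [-48/89, 43/89]
step 0: P' = (I − K·H)·P̄ = [110/89 -80/89; -80/89 220/89]
step 1: x̄ = F·x = [225/89, 91/89]
step 1: P̄ = F·P·Fᵀ + Q = [3558/89 1280/89; 1280/89 757/89]
step 1: y = z − H·x̄ = [630/89]
step 1: S = H·P̄·Hᵀ + R = [20465/89]
step 1: K = P̄·Hᵀ·S⁻¹ = [-8396/20465; -3317/20465]
step 1: x' = x̄ + K·y = [-1539/4093, -511/4093]
step 1: P' = (I − K·H)·P̄ = [26086/20465 -18588/20465; -18588/20465 50444/20465]
step 2: x̄ = F·x = [1545/4093, 1028/4093]
step 2: P̄ = F·P·Fᵀ + Q = [822326/20465 296444/20465; 296444/20465 175101/20465]
step 2: y = z − H·x̄ = [8211/4093]
step 2: S = H·P̄·Hᵀ + R = [4732041/20465]
step 2: K = P̄·Hᵀ·S⁻¹ = [-647032/1577347; -767989/4732041]
step 2: x' = x̄ + K·y = [-702609/1577347, -117389/1577347]
step 2: P' = (I − K·H)·P̄ = [2010370/1577347 -1432612/1577347; -1432612/1577347 11667628/4732041]

step 0: x' = [-48/89, 43/89], P' = [110/89 -80/89; -80/89 220/89]
step 1: x' = [-1539/4093, -511/4093], P' = [26086/20465 -18588/20465; -18588/20465 50444/20465]
step 2: x' = [-702609/1577347, -117389/1577347], P' = [2010370/1577347 -1432612/1577347; -1432612/1577347 11667628/4732041]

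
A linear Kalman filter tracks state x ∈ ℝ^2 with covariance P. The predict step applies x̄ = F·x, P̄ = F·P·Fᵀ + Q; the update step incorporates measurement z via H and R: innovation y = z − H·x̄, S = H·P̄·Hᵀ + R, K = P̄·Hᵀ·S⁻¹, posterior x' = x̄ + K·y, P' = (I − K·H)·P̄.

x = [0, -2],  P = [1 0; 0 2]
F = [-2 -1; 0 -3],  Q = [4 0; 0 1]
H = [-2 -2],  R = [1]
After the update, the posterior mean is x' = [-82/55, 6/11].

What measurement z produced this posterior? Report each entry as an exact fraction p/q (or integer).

x̄ = F·x = [2, 6]
P̄ = F·P·Fᵀ + Q = [10 6; 6 19]
S = H·P̄·Hᵀ + R = [165]
K = P̄·Hᵀ·S⁻¹ = [-32/165; -10/33]
x' − x̄ = [-192/55, -60/11] = K·y
y = (KᵀK)⁻¹·Kᵀ·(x' − x̄) = [18]
z = y + H·x̄ = [18] + [-16] = [2]

z = [2]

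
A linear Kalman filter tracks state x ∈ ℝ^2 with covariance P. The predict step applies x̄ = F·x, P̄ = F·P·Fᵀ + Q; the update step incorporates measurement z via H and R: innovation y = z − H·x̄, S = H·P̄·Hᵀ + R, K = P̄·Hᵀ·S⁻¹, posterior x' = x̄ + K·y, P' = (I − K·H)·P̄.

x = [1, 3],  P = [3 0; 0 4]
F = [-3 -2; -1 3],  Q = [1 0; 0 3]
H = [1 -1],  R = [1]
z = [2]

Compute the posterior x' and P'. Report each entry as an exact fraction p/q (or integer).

x' = [68/117, -49/39]
P' = [1667/117 536/39; 536/39 185/13]

x̄ = F·x = [-9, 8]
P̄ = F·P·Fᵀ + Q = [44 -15; -15 42]
y = z − H·x̄ = [19]
S = H·P̄·Hᵀ + R = [117]
K = P̄·Hᵀ·S⁻¹ = [59/117; -19/39]
x' = x̄ + K·y = [68/117, -49/39]
P' = (I − K·H)·P̄ = [1667/117 536/39; 536/39 185/13]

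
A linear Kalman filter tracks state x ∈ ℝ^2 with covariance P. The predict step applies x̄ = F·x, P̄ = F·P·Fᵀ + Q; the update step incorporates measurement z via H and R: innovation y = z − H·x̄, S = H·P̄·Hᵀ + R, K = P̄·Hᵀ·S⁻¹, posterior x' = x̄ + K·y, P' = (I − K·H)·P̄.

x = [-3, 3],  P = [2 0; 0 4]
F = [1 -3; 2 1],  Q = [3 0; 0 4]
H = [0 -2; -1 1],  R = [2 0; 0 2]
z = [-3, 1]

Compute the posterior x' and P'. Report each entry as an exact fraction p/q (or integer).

x̄ = F·x = [-12, -3]
P̄ = F·P·Fᵀ + Q = [41 -8; -8 16]
y = z − H·x̄ = [-9, -8]
S = H·P̄·Hᵀ + R = [66 -48; -48 75]
K = P̄·Hᵀ·S⁻¹ = [-64/147 -137/147; -208/441 8/441]
x' = x̄ + K·y = [-92/147, 485/441]
P' = (I − K·H)·P̄ = [338/147 64/147; 64/147 208/441]

x' = [-92/147, 485/441]
P' = [338/147 64/147; 64/147 208/441]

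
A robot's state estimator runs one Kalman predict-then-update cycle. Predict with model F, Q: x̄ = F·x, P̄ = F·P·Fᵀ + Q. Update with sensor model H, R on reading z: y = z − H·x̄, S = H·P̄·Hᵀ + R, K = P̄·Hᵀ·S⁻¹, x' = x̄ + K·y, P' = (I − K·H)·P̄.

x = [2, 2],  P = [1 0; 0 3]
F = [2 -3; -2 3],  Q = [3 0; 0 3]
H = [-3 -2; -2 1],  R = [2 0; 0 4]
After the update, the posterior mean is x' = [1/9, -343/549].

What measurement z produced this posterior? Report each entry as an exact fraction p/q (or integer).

x̄ = F·x = [-2, 2]
P̄ = F·P·Fᵀ + Q = [34 -31; -31 34]
S = H·P̄·Hᵀ + R = [72 105; 105 298]
K = P̄·Hᵀ·S⁻¹ = [-25/171 -16/57; -2630/10431 1429/3477]
x' − x̄ = [19/9, -1441/549] = K·y
y = (KᵀK)⁻¹·Kᵀ·(x' − x̄) = [-1, -7]
z = y + H·x̄ = [-1, -7] + [2, 6] = [1, -1]

z = [1, -1]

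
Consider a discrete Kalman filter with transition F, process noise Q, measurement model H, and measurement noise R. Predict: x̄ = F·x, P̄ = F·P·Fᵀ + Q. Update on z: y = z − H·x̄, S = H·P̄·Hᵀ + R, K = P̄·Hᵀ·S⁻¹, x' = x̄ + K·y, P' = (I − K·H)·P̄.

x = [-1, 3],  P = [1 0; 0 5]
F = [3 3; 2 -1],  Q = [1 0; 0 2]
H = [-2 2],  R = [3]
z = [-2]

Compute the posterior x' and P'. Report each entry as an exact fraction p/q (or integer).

x' = [-526/339, -895/339]
P' = [2261/339 2069/339; 2069/339 2129/339]

x̄ = F·x = [6, -5]
P̄ = F·P·Fᵀ + Q = [55 -9; -9 11]
y = z − H·x̄ = [20]
S = H·P̄·Hᵀ + R = [339]
K = P̄·Hᵀ·S⁻¹ = [-128/339; 40/339]
x' = x̄ + K·y = [-526/339, -895/339]
P' = (I − K·H)·P̄ = [2261/339 2069/339; 2069/339 2129/339]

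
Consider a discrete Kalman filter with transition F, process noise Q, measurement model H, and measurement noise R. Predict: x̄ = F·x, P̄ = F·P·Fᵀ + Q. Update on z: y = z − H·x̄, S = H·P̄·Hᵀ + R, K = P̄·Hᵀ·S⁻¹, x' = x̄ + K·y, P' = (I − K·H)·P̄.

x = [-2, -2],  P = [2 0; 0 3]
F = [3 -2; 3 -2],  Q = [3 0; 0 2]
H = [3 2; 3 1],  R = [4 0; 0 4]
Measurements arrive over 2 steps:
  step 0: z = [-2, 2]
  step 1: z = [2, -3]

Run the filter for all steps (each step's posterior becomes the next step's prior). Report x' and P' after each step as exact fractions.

step 0: x' = [668/1649, -1548/1649], P' = [912/1649 -1284/1649; -1284/1649 2936/1649]
step 1: x' = [-149650/233171, 263163/233171], P' = [128788/233171 -181036/233171; -181036/233171 413544/233171]

step 0: x̄ = F·x = [-2, -2]
step 0: P̄ = F·P·Fᵀ + Q = [33 30; 30 32]
step 0: y = z − H·x̄ = [8, 10]
step 0: S = H·P̄·Hᵀ + R = [789 631; 631 513]
step 0: K = P̄·Hᵀ·S⁻¹ = [42/1649 363/1649; 505/1649 -229/1649]
step 0: x' = x̄ + K·y = [668/1649, -1548/1649]
step 0: P' = (I − K·H)·P̄ = [912/1649 -1284/1649; -1284/1649 2936/1649]
step 1: x̄ = F·x = [300/97, 300/97]
step 1: P̄ = F·P·Fᵀ + Q = [2371/97 2080/97; 2080/97 2274/97]
step 1: y = z − H·x̄ = [-1306/97, -1491/97]
step 1: S = H·P̄·Hᵀ + R = [55783/97 44607/97; 44607/97 36481/97]
step 1: K = P̄·Hᵀ·S⁻¹ = [6073/233171 51332/233171; 70995/233171 -32391/233171]
step 1: x' = x̄ + K·y = [-149650/233171, 263163/233171]
step 1: P' = (I − K·H)·P̄ = [128788/233171 -181036/233171; -181036/233171 413544/233171]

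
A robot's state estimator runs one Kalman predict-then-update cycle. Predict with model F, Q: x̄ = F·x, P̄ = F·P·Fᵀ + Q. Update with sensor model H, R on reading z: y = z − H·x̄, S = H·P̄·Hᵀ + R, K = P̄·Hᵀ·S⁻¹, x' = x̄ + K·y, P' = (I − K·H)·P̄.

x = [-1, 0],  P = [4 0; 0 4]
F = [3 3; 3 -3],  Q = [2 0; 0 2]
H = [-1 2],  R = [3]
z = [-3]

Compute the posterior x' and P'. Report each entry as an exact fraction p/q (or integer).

x' = [-3, -3]
P' = [22126/373 10952/373; 10952/373 5698/373]

x̄ = F·x = [-3, -3]
P̄ = F·P·Fᵀ + Q = [74 0; 0 74]
y = z − H·x̄ = [0]
S = H·P̄·Hᵀ + R = [373]
K = P̄·Hᵀ·S⁻¹ = [-74/373; 148/373]
x' = x̄ + K·y = [-3, -3]
P' = (I − K·H)·P̄ = [22126/373 10952/373; 10952/373 5698/373]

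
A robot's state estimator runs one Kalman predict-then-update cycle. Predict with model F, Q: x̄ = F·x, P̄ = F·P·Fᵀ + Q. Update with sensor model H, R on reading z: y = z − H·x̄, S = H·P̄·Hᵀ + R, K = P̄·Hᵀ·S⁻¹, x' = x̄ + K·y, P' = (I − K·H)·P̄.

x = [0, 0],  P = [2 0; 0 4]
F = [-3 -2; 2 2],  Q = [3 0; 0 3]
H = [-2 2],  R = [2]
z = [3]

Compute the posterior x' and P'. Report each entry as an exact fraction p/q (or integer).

x' = [-195/241, 165/241]
P' = [467/241 402/241; 402/241 457/241]

x̄ = F·x = [0, 0]
P̄ = F·P·Fᵀ + Q = [37 -28; -28 27]
y = z − H·x̄ = [3]
S = H·P̄·Hᵀ + R = [482]
K = P̄·Hᵀ·S⁻¹ = [-65/241; 55/241]
x' = x̄ + K·y = [-195/241, 165/241]
P' = (I − K·H)·P̄ = [467/241 402/241; 402/241 457/241]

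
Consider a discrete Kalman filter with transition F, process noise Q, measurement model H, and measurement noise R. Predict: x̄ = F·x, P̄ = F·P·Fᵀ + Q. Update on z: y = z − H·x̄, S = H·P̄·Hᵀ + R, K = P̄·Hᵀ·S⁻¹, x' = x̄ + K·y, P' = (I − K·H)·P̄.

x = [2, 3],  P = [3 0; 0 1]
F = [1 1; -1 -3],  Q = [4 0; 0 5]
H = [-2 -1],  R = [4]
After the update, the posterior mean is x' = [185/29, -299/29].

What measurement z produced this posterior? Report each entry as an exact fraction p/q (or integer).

z = [-3]

x̄ = F·x = [5, -11]
P̄ = F·P·Fᵀ + Q = [8 -6; -6 17]
S = H·P̄·Hᵀ + R = [29]
K = P̄·Hᵀ·S⁻¹ = [-10/29; -5/29]
x' − x̄ = [40/29, 20/29] = K·y
y = (KᵀK)⁻¹·Kᵀ·(x' − x̄) = [-4]
z = y + H·x̄ = [-4] + [1] = [-3]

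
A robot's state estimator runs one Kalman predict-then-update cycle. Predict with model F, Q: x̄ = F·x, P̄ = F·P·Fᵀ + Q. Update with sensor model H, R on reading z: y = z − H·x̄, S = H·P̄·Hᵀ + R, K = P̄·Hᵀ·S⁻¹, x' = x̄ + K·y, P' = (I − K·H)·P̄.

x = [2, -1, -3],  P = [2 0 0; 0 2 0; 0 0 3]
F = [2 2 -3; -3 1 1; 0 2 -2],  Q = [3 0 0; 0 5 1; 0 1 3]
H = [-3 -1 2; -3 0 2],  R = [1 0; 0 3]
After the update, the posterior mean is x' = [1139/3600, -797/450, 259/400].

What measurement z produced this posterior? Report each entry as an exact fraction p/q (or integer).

x̄ = F·x = [11, -10, 4]
P̄ = F·P·Fᵀ + Q = [46 -17 26; -17 28 -1; 26 -1 23]
S = H·P̄·Hᵀ + R = [125 145; 145 197]
K = P̄·Hᵀ·S⁻¹ = [-1123/3600 -149/720; -371/450 77/90; -163/400 11/80]
x' − x̄ = [-38461/3600, 3703/450, -1341/400] = K·y
y = (KᵀK)⁻¹·Kᵀ·(x' − x̄) = [17, 26]
z = y + H·x̄ = [17, 26] + [-15, -25] = [2, 1]

z = [2, 1]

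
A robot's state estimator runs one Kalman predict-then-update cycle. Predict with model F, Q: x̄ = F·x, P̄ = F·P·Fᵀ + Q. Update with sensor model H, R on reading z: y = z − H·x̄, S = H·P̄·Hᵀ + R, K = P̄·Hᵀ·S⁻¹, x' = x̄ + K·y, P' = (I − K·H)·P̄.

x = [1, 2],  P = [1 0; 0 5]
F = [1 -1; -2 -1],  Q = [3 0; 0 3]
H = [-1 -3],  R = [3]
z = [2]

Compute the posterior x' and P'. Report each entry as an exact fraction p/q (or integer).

x̄ = F·x = [-1, -4]
P̄ = F·P·Fᵀ + Q = [9 3; 3 12]
y = z − H·x̄ = [-11]
S = H·P̄·Hᵀ + R = [138]
K = P̄·Hᵀ·S⁻¹ = [-3/23; -13/46]
x' = x̄ + K·y = [10/23, -41/46]
P' = (I − K·H)·P̄ = [153/23 -48/23; -48/23 45/46]

x' = [10/23, -41/46]
P' = [153/23 -48/23; -48/23 45/46]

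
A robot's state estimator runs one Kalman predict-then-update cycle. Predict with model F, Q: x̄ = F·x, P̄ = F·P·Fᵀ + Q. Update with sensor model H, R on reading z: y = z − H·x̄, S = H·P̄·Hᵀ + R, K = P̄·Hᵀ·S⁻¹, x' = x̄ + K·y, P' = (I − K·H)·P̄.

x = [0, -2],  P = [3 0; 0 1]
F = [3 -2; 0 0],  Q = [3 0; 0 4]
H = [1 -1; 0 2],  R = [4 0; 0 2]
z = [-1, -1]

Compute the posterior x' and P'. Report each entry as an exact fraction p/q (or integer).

x̄ = F·x = [4, 0]
P̄ = F·P·Fᵀ + Q = [34 0; 0 4]
y = z − H·x̄ = [-5, -1]
S = H·P̄·Hᵀ + R = [42 -8; -8 18]
K = P̄·Hᵀ·S⁻¹ = [153/173 68/173; -2/173 76/173]
x' = x̄ + K·y = [-141/173, -66/173]
P' = (I − K·H)·P̄ = [680/173 68/173; 68/173 76/173]

x' = [-141/173, -66/173]
P' = [680/173 68/173; 68/173 76/173]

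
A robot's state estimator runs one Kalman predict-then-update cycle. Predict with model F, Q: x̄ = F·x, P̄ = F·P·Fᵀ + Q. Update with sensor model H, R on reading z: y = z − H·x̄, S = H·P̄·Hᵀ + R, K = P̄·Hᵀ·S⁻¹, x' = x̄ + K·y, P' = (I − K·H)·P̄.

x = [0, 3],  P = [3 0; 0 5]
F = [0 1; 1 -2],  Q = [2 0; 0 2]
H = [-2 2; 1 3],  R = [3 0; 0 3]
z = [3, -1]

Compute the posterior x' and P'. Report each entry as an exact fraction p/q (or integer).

x' = [-2087/1983, 94/661]
P' = [332/661 15/661; 15/661 150/661]

x̄ = F·x = [3, -6]
P̄ = F·P·Fᵀ + Q = [7 -10; -10 25]
y = z − H·x̄ = [21, 14]
S = H·P̄·Hᵀ + R = [211 176; 176 175]
K = P̄·Hᵀ·S⁻¹ = [-634/1983 377/1983; 90/661 155/661]
x' = x̄ + K·y = [-2087/1983, 94/661]
P' = (I − K·H)·P̄ = [332/661 15/661; 15/661 150/661]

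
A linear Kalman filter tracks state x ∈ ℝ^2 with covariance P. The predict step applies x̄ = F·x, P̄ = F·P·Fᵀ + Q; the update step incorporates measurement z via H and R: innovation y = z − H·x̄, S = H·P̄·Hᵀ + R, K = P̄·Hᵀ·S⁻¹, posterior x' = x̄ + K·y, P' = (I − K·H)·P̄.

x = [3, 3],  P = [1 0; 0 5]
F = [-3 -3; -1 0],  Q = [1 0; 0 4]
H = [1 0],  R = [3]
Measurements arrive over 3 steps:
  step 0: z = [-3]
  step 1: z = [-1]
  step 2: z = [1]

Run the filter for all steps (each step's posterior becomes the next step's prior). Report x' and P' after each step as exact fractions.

step 0: x̄ = F·x = [-18, -3]
step 0: P̄ = F·P·Fᵀ + Q = [55 3; 3 5]
step 0: y = z − H·x̄ = [15]
step 0: S = H·P̄·Hᵀ + R = [58]
step 0: K = P̄·Hᵀ·S⁻¹ = [55/58; 3/58]
step 0: x' = x̄ + K·y = [-219/58, -129/58]
step 0: P' = (I − K·H)·P̄ = [165/58 9/58; 9/58 281/58]
step 1: x̄ = F·x = [18, 219/58]
step 1: P̄ = F·P·Fᵀ + Q = [73 9; 9 397/58]
step 1: y = z − H·x̄ = [-19]
step 1: S = H·P̄·Hᵀ + R = [76]
step 1: K = P̄·Hᵀ·S⁻¹ = [73/76; 9/76]
step 1: x' = x̄ + K·y = [-1/4, 177/116]
step 1: P' = (I − K·H)·P̄ = [219/76 27/76; 27/76 12737/2204]
step 2: x̄ = F·x = [-111/29, 1/4]
step 2: P̄ = F·P·Fᵀ + Q = [94045/1102 369/38; 369/38 523/76]
step 2: y = z − H·x̄ = [140/29]
step 2: S = H·P̄·Hᵀ + R = [97351/1102]
step 2: K = P̄·Hᵀ·S⁻¹ = [94045/97351; 10701/97351]
step 2: x' = x̄ + K·y = [81391/97351, 303991/389404]
step 2: P' = (I − K·H)·P̄ = [282135/97351 32103/97351; 32103/97351 2264065/389404]

step 0: x' = [-219/58, -129/58], P' = [165/58 9/58; 9/58 281/58]
step 1: x' = [-1/4, 177/116], P' = [219/76 27/76; 27/76 12737/2204]
step 2: x' = [81391/97351, 303991/389404], P' = [282135/97351 32103/97351; 32103/97351 2264065/389404]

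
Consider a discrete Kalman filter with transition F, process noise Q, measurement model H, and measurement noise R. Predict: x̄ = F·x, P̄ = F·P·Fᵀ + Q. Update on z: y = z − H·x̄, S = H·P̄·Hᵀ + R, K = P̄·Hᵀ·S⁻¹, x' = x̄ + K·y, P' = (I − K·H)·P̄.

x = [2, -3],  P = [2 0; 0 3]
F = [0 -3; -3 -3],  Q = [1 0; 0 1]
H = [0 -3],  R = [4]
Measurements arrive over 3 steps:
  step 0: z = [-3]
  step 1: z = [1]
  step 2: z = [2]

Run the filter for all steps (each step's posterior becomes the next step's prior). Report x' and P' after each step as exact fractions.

step 0: x̄ = F·x = [9, 3]
step 0: P̄ = F·P·Fᵀ + Q = [28 27; 27 46]
step 0: y = z − H·x̄ = [6]
step 0: S = H·P̄·Hᵀ + R = [418]
step 0: K = P̄·Hᵀ·S⁻¹ = [-81/418; -69/209]
step 0: x' = x̄ + K·y = [1638/209, 213/209]
step 0: P' = (I − K·H)·P̄ = [5143/418 54/209; 54/209 92/209]
step 1: x̄ = F·x = [-639/209, -5553/209]
step 1: P̄ = F·P·Fᵀ + Q = [1037/209 1314/209; 1314/209 50305/418]
step 1: y = z − H·x̄ = [-16450/209]
step 1: S = H·P̄·Hᵀ + R = [454417/418]
step 1: K = P̄·Hᵀ·S⁻¹ = [-7884/454417; -150915/454417]
step 1: x' = x̄ + K·y = [-768807/454417, -195339/454417]
step 1: P' = (I − K·H)·P̄ = [2105989/454417 10512/454417; 10512/454417 201220/454417]
step 2: x̄ = F·x = [586017/454417, 2892438/454417]
step 2: P̄ = F·P·Fᵀ + Q = [2265397/454417 1905588/454417; 1905588/454417 21408514/454417]
step 2: y = z − H·x̄ = [9586148/454417]
step 2: S = H·P̄·Hᵀ + R = [194494294/454417]
step 2: K = P̄·Hᵀ·S⁻¹ = [-2858382/97247147; -32112771/97247147]
step 2: x' = x̄ + K·y = [65111139/97247147, -58440666/97247147]
step 2: P' = (I − K·H)·P̄ = [448844783/97247147 3811176/97247147; 3811176/97247147 42817028/97247147]

step 0: x' = [1638/209, 213/209], P' = [5143/418 54/209; 54/209 92/209]
step 1: x' = [-768807/454417, -195339/454417], P' = [2105989/454417 10512/454417; 10512/454417 201220/454417]
step 2: x' = [65111139/97247147, -58440666/97247147], P' = [448844783/97247147 3811176/97247147; 3811176/97247147 42817028/97247147]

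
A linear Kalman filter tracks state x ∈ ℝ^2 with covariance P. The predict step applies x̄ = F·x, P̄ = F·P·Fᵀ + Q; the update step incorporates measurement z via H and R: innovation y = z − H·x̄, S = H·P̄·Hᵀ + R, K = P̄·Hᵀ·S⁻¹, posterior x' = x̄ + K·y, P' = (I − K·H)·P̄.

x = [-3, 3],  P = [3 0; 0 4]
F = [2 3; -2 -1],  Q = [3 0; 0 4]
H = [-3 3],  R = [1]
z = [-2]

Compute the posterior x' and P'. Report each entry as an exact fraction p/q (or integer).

x̄ = F·x = [3, 3]
P̄ = F·P·Fᵀ + Q = [51 -24; -24 20]
y = z − H·x̄ = [-2]
S = H·P̄·Hᵀ + R = [1072]
K = P̄·Hᵀ·S⁻¹ = [-225/1072; 33/268]
x' = x̄ + K·y = [1833/536, 369/134]
P' = (I − K·H)·P̄ = [4047/1072 993/268; 993/268 251/67]

x' = [1833/536, 369/134]
P' = [4047/1072 993/268; 993/268 251/67]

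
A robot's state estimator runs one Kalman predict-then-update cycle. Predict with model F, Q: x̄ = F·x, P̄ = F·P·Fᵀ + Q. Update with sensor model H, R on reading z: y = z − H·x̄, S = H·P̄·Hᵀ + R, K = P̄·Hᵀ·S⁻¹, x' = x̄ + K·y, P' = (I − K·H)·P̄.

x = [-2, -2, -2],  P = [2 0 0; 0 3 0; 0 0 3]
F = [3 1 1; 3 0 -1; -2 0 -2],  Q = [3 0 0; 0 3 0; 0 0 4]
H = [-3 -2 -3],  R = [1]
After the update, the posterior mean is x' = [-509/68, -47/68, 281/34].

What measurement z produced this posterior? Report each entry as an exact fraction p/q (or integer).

z = [-1]

x̄ = F·x = [-10, -4, 8]
P̄ = F·P·Fᵀ + Q = [27 15 -18; 15 24 -6; -18 -6 24]
S = H·P̄·Hᵀ + R = [340]
K = P̄·Hᵀ·S⁻¹ = [-57/340; -15/68; -3/170]
x' − x̄ = [171/68, 225/68, 9/34] = K·y
y = (KᵀK)⁻¹·Kᵀ·(x' − x̄) = [-15]
z = y + H·x̄ = [-15] + [14] = [-1]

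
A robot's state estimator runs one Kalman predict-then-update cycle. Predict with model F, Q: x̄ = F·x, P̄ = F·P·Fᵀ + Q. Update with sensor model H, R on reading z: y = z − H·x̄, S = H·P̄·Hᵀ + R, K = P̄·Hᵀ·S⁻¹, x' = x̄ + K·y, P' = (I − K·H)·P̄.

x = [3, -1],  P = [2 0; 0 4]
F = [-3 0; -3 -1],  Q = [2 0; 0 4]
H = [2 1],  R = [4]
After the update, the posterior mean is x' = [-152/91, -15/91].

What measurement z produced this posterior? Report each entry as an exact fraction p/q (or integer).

x̄ = F·x = [-9, -8]
P̄ = F·P·Fᵀ + Q = [20 18; 18 26]
S = H·P̄·Hᵀ + R = [182]
K = P̄·Hᵀ·S⁻¹ = [29/91; 31/91]
x' − x̄ = [667/91, 713/91] = K·y
y = (KᵀK)⁻¹·Kᵀ·(x' − x̄) = [23]
z = y + H·x̄ = [23] + [-26] = [-3]

z = [-3]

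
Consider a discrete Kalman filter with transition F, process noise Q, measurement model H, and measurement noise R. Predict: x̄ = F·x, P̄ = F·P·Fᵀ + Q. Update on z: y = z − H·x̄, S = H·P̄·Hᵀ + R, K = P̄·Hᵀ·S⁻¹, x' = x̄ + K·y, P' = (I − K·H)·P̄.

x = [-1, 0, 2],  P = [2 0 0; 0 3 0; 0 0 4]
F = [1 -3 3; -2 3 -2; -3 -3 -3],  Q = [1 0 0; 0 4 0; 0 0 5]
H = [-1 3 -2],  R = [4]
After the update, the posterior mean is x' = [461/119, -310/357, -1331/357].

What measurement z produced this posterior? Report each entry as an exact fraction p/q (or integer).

x̄ = F·x = [5, -2, -3]
P̄ = F·P·Fᵀ + Q = [66 -55 -15; -55 55 9; -15 9 86]
S = H·P̄·Hᵀ + R = [1071]
K = P̄·Hᵀ·S⁻¹ = [-67/357; 202/1071; -130/1071]
x' − x̄ = [-134/119, 404/357, -260/357] = K·y
y = (KᵀK)⁻¹·Kᵀ·(x' − x̄) = [6]
z = y + H·x̄ = [6] + [-5] = [1]

z = [1]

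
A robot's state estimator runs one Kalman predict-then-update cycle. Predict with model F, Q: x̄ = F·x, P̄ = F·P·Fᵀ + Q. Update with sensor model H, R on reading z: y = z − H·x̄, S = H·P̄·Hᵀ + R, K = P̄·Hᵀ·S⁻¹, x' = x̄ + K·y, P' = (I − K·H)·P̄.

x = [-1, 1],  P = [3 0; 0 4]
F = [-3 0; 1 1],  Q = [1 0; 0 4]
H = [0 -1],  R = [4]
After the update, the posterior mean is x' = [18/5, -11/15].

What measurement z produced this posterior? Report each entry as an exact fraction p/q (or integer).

z = [1]

x̄ = F·x = [3, 0]
P̄ = F·P·Fᵀ + Q = [28 -9; -9 11]
S = H·P̄·Hᵀ + R = [15]
K = P̄·Hᵀ·S⁻¹ = [3/5; -11/15]
x' − x̄ = [3/5, -11/15] = K·y
y = (KᵀK)⁻¹·Kᵀ·(x' − x̄) = [1]
z = y + H·x̄ = [1] + [0] = [1]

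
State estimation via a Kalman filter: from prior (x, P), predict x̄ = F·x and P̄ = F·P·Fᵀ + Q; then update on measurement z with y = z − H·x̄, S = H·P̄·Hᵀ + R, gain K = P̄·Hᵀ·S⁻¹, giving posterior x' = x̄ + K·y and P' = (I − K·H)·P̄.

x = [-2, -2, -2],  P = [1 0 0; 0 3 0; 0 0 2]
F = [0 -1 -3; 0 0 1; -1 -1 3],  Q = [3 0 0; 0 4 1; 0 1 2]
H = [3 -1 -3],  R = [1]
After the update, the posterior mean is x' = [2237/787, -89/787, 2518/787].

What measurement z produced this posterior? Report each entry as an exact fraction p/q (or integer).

z = [-1]

x̄ = F·x = [8, -2, -2]
P̄ = F·P·Fᵀ + Q = [24 -6 -15; -6 6 7; -15 7 24]
S = H·P̄·Hᵀ + R = [787]
K = P̄·Hᵀ·S⁻¹ = [123/787; -45/787; -124/787]
x' − x̄ = [-4059/787, 1485/787, 4092/787] = K·y
y = (KᵀK)⁻¹·Kᵀ·(x' − x̄) = [-33]
z = y + H·x̄ = [-33] + [32] = [-1]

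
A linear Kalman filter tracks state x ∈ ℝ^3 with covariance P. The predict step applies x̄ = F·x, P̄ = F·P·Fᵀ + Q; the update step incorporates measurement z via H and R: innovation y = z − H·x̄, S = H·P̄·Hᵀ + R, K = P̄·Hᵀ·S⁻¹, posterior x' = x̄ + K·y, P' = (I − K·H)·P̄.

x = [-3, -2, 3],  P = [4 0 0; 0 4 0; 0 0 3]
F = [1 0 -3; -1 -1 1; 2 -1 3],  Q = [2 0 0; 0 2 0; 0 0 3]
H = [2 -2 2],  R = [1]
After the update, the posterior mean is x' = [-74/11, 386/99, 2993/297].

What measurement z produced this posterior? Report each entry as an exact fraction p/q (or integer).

x̄ = F·x = [-12, 8, 5]
P̄ = F·P·Fᵀ + Q = [33 -13 -19; -13 13 5; -19 5 50]
S = H·P̄·Hᵀ + R = [297]
K = P̄·Hᵀ·S⁻¹ = [2/11; -14/99; 52/297]
x' − x̄ = [58/11, -406/99, 1508/297] = K·y
y = (KᵀK)⁻¹·Kᵀ·(x' − x̄) = [29]
z = y + H·x̄ = [29] + [-30] = [-1]

z = [-1]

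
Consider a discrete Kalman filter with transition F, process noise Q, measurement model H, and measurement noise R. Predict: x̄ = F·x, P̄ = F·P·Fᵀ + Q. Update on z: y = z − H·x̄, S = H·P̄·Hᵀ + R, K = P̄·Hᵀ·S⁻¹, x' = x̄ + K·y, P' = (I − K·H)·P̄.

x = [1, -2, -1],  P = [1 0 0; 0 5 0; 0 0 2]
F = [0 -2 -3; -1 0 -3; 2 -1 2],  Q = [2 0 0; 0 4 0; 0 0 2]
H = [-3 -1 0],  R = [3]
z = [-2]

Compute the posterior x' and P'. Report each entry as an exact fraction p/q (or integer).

x̄ = F·x = [7, 2, 2]
P̄ = F·P·Fᵀ + Q = [40 18 -2; 18 23 -14; -2 -14 19]
y = z − H·x̄ = [21]
S = H·P̄·Hᵀ + R = [494]
K = P̄·Hᵀ·S⁻¹ = [-69/247; -77/494; 10/247]
x' = x̄ + K·y = [280/247, -629/494, 704/247]
P' = (I − K·H)·P̄ = [358/247 -867/247 886/247; -867/247 5433/494 -2688/247; 886/247 -2688/247 4493/247]

x' = [280/247, -629/494, 704/247]
P' = [358/247 -867/247 886/247; -867/247 5433/494 -2688/247; 886/247 -2688/247 4493/247]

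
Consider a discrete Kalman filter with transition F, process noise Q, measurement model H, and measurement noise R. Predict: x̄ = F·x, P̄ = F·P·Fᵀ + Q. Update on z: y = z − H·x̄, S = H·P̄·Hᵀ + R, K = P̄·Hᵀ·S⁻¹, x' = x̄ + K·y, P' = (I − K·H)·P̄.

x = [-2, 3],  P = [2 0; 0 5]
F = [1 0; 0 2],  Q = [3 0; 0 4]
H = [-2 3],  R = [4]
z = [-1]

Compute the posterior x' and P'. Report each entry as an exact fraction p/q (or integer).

x' = [-25/24, -9/10]
P' = [55/12 3; 3 12/5]

x̄ = F·x = [-2, 6]
P̄ = F·P·Fᵀ + Q = [5 0; 0 24]
y = z − H·x̄ = [-23]
S = H·P̄·Hᵀ + R = [240]
K = P̄·Hᵀ·S⁻¹ = [-1/24; 3/10]
x' = x̄ + K·y = [-25/24, -9/10]
P' = (I − K·H)·P̄ = [55/12 3; 3 12/5]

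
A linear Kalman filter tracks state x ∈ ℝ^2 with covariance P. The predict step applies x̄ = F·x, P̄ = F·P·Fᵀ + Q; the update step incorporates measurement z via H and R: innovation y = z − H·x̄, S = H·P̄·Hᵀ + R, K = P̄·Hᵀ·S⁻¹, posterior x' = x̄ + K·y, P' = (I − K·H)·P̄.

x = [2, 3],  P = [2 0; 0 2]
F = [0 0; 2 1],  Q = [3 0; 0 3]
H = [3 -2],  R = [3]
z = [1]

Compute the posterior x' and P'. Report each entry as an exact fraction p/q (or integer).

x̄ = F·x = [0, 7]
P̄ = F·P·Fᵀ + Q = [3 0; 0 13]
y = z − H·x̄ = [15]
S = H·P̄·Hᵀ + R = [82]
K = P̄·Hᵀ·S⁻¹ = [9/82; -13/41]
x' = x̄ + K·y = [135/82, 92/41]
P' = (I − K·H)·P̄ = [165/82 117/41; 117/41 195/41]

x' = [135/82, 92/41]
P' = [165/82 117/41; 117/41 195/41]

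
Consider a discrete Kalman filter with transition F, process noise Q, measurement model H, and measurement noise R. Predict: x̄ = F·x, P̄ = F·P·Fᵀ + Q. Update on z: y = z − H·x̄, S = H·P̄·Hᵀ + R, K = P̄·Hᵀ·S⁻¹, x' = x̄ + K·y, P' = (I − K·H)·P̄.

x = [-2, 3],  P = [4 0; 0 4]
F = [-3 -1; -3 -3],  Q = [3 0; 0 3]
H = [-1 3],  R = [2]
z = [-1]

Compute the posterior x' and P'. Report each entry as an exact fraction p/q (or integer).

x̄ = F·x = [3, -3]
P̄ = F·P·Fᵀ + Q = [43 48; 48 75]
y = z − H·x̄ = [11]
S = H·P̄·Hᵀ + R = [432]
K = P̄·Hᵀ·S⁻¹ = [101/432; 59/144]
x' = x̄ + K·y = [2407/432, 217/144]
P' = (I − K·H)·P̄ = [8375/432 953/144; 953/144 119/48]

x' = [2407/432, 217/144]
P' = [8375/432 953/144; 953/144 119/48]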